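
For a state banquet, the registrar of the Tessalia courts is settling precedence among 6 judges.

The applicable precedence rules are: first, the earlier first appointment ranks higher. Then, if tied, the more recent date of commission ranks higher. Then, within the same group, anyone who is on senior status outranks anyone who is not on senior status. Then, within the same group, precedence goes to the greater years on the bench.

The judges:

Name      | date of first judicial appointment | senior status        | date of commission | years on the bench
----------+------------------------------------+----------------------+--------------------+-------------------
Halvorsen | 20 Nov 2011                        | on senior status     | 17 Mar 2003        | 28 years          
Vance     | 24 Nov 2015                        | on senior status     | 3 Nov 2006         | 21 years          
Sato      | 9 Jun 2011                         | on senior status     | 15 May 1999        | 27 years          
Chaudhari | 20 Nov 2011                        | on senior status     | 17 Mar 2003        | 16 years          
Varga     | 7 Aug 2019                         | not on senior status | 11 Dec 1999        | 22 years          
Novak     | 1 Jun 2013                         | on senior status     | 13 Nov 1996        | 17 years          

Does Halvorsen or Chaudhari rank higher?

Halvorsen

By date of first judicial appointment (earlier first): Sato (9 Jun 2011); then Halvorsen and Chaudhari (both 20 Nov 2011); then Novak (1 Jun 2013); then Vance (24 Nov 2015); then Varga (7 Aug 2019).
Halvorsen and Chaudhari both have date of commission 17 Mar 2003, so the next rule applies.
Halvorsen and Chaudhari are each on senior status, so the next rule applies.
Among Halvorsen and Chaudhari, by years on the bench (higher first): Halvorsen (28 years) before Chaudhari (16 years).
So Halvorsen takes precedence.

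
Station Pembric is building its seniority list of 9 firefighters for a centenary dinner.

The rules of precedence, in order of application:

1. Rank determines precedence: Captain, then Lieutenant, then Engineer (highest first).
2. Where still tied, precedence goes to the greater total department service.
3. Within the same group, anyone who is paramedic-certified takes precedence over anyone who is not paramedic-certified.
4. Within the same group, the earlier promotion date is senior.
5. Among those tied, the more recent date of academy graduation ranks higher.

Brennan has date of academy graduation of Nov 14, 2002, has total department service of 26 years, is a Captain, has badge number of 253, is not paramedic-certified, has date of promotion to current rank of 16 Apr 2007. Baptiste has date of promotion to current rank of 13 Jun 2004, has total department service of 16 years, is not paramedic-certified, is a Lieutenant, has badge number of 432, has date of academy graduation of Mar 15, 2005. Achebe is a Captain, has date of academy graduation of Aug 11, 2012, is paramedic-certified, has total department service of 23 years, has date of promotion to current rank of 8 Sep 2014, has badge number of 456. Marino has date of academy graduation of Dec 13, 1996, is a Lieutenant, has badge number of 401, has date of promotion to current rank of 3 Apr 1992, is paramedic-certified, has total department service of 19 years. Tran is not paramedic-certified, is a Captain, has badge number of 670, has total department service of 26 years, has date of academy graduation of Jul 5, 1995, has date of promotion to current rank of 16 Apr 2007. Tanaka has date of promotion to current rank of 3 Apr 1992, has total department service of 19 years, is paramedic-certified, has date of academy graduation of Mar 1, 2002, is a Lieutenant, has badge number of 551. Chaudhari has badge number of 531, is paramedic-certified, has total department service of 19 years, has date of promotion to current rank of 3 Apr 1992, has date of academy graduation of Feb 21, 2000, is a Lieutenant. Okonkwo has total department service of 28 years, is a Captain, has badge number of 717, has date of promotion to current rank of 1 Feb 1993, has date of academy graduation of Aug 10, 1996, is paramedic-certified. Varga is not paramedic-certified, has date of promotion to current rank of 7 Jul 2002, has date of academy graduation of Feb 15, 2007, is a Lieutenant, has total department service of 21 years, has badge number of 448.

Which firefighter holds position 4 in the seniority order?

Achebe

By rank: Okonkwo, Brennan, Tran and Achebe (Captain); then Varga, Tanaka, Chaudhari, Marino and Baptiste (Lieutenant).
Among Okonkwo, Brennan, Tran and Achebe, by total department service (higher first): Okonkwo (28 years) before Brennan and Tran (26 years) before Achebe (23 years).
Brennan and Tran are each not paramedic-certified, so the next rule applies.
Brennan and Tran both have date of promotion to current rank 16 Apr 2007, so the next rule applies.
Among Brennan and Tran, by date of academy graduation (later first): Brennan (Nov 14, 2002) before Tran (Jul 5, 1995).
Among Varga, Tanaka, Chaudhari, Marino and Baptiste, by total department service (higher first): Varga (21 years) before Tanaka, Chaudhari and Marino (19 years) before Baptiste (16 years).
Tanaka, Chaudhari and Marino are each paramedic-certified, so the next rule applies.
Tanaka, Chaudhari and Marino all have date of promotion to current rank 3 Apr 1992, so the next rule applies.
Among Tanaka, Chaudhari and Marino, by date of academy graduation (later first): Tanaka (Mar 1, 2002) before Chaudhari (Feb 21, 2000) before Marino (Dec 13, 1996).
Order: Okonkwo, Brennan, Tran, Achebe, Varga, Tanaka, Chaudhari, Marino, Baptiste.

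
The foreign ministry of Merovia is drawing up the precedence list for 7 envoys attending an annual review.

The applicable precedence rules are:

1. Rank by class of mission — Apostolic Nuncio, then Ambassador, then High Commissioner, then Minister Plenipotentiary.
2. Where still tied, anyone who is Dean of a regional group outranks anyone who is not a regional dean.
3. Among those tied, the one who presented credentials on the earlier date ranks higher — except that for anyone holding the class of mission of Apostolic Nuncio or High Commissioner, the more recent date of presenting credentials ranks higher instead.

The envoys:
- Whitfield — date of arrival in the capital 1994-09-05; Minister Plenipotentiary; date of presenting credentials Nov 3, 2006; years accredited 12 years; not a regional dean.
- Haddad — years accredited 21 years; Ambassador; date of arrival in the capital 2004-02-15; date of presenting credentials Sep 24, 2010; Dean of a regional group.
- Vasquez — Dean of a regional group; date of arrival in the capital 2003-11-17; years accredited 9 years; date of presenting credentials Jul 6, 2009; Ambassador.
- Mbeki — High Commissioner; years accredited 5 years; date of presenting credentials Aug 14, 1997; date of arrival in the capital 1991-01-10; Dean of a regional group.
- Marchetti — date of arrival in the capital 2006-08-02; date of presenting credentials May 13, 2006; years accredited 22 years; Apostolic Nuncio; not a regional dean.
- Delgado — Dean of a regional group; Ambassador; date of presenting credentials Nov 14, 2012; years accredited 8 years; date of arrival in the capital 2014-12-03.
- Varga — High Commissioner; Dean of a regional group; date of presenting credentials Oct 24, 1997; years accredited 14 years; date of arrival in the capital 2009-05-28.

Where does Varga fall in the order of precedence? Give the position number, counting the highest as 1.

By class of mission: Marchetti (Apostolic Nuncio); then Vasquez, Haddad and Delgado (Ambassador); then Varga and Mbeki (High Commissioner); then Whitfield (Minister Plenipotentiary).
Vasquez, Haddad and Delgado are each Dean of a regional group, so the next rule applies.
Among Vasquez, Haddad and Delgado, by date of presenting credentials (earlier first): Vasquez (Jul 6, 2009) before Haddad (Sep 24, 2010) before Delgado (Nov 14, 2012).
Varga and Mbeki are each Dean of a regional group, so the next rule applies.
Among Varga and Mbeki, by date of presenting credentials (later first) (reversed rule for this group): Varga (Oct 24, 1997) before Mbeki (Aug 14, 1997).
Order: Marchetti, Vasquez, Haddad, Delgado, Varga, Mbeki, Whitfield. So position 5.

5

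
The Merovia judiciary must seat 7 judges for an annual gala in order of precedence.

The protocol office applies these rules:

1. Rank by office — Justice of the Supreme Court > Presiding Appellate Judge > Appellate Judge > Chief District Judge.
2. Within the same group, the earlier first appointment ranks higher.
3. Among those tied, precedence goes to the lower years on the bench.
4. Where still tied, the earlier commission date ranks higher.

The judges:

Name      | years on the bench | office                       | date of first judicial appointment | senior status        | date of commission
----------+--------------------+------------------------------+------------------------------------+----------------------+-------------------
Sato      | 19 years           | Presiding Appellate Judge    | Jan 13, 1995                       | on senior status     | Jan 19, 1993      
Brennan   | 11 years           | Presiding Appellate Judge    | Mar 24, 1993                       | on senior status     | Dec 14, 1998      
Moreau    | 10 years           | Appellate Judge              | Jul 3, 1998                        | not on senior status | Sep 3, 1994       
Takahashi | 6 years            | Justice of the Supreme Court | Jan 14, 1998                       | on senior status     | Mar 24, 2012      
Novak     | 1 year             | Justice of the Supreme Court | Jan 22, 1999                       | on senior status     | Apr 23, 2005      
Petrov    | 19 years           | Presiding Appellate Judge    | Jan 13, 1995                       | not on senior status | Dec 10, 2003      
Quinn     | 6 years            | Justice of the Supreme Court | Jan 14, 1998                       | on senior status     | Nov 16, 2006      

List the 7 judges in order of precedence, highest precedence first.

Quinn, Takahashi, Novak, Brennan, Sato, Petrov, Moreau

By office: Quinn, Takahashi and Novak (Justice of the Supreme Court); then Brennan, Sato and Petrov (Presiding Appellate Judge); then Moreau (Appellate Judge).
Among Quinn, Takahashi and Novak, by date of first judicial appointment (earlier first): Quinn and Takahashi (Jan 14, 1998) before Novak (Jan 22, 1999).
Quinn and Takahashi both have years on the bench 6 years, so the next rule applies.
Among Quinn and Takahashi, by date of commission (earlier first): Quinn (Nov 16, 2006) before Takahashi (Mar 24, 2012).
Among Brennan, Sato and Petrov, by date of first judicial appointment (earlier first): Brennan (Mar 24, 1993) before Sato and Petrov (Jan 13, 1995).
Sato and Petrov both have years on the bench 19 years, so the next rule applies.
Among Sato and Petrov, by date of commission (earlier first): Sato (Jan 19, 1993) before Petrov (Dec 10, 2003).
Full order: Quinn, Takahashi, Novak, Brennan, Sato, Petrov, Moreau.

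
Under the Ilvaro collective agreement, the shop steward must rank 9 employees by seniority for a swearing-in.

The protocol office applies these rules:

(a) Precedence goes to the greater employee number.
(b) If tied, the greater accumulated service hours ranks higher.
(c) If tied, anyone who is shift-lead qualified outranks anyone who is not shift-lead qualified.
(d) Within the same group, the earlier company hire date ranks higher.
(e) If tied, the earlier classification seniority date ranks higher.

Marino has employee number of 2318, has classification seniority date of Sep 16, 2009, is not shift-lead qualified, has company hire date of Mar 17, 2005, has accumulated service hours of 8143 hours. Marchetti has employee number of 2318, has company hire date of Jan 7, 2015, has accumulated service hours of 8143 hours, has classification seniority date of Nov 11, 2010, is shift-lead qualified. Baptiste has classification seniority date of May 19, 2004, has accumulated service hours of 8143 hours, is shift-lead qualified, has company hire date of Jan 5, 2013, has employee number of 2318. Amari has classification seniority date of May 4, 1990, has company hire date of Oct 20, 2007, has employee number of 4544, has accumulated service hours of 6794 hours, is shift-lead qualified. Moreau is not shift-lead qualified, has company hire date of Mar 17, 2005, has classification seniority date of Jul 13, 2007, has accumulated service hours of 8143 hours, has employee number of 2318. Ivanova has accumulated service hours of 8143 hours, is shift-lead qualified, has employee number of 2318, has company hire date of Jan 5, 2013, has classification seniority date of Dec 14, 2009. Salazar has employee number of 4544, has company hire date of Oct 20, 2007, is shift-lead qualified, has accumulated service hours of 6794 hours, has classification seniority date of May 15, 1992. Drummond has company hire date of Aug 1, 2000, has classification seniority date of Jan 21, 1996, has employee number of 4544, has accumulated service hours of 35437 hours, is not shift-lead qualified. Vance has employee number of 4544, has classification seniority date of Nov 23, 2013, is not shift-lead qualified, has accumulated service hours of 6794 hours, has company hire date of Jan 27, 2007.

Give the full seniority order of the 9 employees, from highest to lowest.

Drummond, Amari, Salazar, Vance, Baptiste, Ivanova, Marchetti, Moreau, Marino

By employee number (higher first): Drummond, Amari, Salazar and Vance (each 4544); then Baptiste, Ivanova, Marchetti, Moreau and Marino (each 2318).
Among Drummond, Amari, Salazar and Vance, by accumulated service hours (higher first): Drummond (35437 hours) before Amari, Salazar and Vance (6794 hours).
Among Amari, Salazar and Vance, shift-lead qualified before not shift-lead qualified: Amari and Salazar (shift-lead qualified) before Vance (not shift-lead qualified).
Amari and Salazar both have company hire date Oct 20, 2007, so the next rule applies.
Among Amari and Salazar, by classification seniority date (earlier first): Amari (May 4, 1990) before Salazar (May 15, 1992).
Baptiste, Ivanova, Marchetti, Moreau and Marino all have accumulated service hours 8143 hours, so the next rule applies.
Among Baptiste, Ivanova, Marchetti, Moreau and Marino, shift-lead qualified before not shift-lead qualified: Baptiste, Ivanova and Marchetti (shift-lead qualified) before Moreau and Marino (not shift-lead qualified).
Among Baptiste, Ivanova and Marchetti, by company hire date (earlier first): Baptiste and Ivanova (Jan 5, 2013) before Marchetti (Jan 7, 2015).
Among Baptiste and Ivanova, by classification seniority date (earlier first): Baptiste (May 19, 2004) before Ivanova (Dec 14, 2009).
Moreau and Marino both have company hire date Mar 17, 2005, so the next rule applies.
Among Moreau and Marino, by classification seniority date (earlier first): Moreau (Jul 13, 2007) before Marino (Sep 16, 2009).
Full order: Drummond, Amari, Salazar, Vance, Baptiste, Ivanova, Marchetti, Moreau, Marino.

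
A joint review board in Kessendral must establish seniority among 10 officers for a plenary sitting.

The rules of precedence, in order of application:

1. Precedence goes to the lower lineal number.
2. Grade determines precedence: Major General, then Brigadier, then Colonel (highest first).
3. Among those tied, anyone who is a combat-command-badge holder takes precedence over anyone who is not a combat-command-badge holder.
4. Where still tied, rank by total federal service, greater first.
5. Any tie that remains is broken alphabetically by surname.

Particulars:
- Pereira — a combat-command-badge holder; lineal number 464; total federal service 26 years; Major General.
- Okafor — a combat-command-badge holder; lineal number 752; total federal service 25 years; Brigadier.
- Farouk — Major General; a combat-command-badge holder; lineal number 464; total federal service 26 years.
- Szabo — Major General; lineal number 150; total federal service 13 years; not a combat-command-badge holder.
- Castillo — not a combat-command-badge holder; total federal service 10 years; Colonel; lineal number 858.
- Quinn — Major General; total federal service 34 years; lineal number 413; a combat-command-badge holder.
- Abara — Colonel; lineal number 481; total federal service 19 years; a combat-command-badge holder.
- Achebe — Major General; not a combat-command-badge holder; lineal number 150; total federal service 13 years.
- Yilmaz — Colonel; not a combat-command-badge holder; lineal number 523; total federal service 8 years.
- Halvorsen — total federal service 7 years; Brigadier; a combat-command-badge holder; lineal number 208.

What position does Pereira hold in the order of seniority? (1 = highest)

By lineal number (lower first): Achebe and Szabo (both 150); then Halvorsen (208); then Quinn (413); then Farouk and Pereira (both 464); then Abara (481); then Yilmaz (523); then Okafor (752); then Castillo (858).
Achebe and Szabo are each Major General, so the next rule applies.
Achebe and Szabo are each not a combat-command-badge holder, so the next rule applies.
Achebe and Szabo both have total federal service 13 years, so the next rule applies.
Among Achebe and Szabo, alphabetically by surname: Achebe before Szabo.
Farouk and Pereira are each Major General, so the next rule applies.
Farouk and Pereira are each a combat-command-badge holder, so the next rule applies.
Farouk and Pereira both have total federal service 26 years, so the next rule applies.
Among Farouk and Pereira, alphabetically by surname: Farouk before Pereira.
Order: Achebe, Szabo, Halvorsen, Quinn, Farouk, Pereira, Abara, Yilmaz, Okafor, Castillo. So position 6.

6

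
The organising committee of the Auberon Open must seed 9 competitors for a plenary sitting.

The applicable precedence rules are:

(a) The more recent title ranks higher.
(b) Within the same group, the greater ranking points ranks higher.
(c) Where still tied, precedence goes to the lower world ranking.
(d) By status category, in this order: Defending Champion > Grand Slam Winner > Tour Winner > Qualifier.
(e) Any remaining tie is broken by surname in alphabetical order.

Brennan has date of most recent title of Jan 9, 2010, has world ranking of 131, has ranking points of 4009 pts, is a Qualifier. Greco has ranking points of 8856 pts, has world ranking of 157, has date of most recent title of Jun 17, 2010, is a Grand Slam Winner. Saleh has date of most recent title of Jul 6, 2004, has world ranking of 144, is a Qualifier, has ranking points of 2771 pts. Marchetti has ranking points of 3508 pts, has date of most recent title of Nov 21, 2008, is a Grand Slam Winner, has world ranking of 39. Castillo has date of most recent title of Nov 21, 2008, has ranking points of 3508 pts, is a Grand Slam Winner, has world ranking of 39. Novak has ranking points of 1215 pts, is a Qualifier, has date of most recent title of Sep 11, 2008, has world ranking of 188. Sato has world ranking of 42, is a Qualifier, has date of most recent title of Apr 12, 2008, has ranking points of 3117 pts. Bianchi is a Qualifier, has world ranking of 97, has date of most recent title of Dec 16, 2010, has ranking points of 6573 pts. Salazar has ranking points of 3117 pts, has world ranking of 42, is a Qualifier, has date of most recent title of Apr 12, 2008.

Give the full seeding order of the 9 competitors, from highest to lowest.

By date of most recent title (later first): Bianchi (Dec 16, 2010); then Greco (Jun 17, 2010); then Brennan (Jan 9, 2010); then Castillo and Marchetti (both Nov 21, 2008); then Novak (Sep 11, 2008); then Salazar and Sato (both Apr 12, 2008); then Saleh (Jul 6, 2004).
Castillo and Marchetti both have ranking points 3508 pts, so the next rule applies.
Castillo and Marchetti both have world ranking 39, so the next rule applies.
Castillo and Marchetti are each Grand Slam Winner, so the next rule applies.
Among Castillo and Marchetti, alphabetically by surname: Castillo before Marchetti.
Salazar and Sato both have ranking points 3117 pts, so the next rule applies.
Salazar and Sato both have world ranking 42, so the next rule applies.
Salazar and Sato are each Qualifier, so the next rule applies.
Among Salazar and Sato, alphabetically by surname: Salazar before Sato.
Full order: Bianchi, Greco, Brennan, Castillo, Marchetti, Novak, Salazar, Sato, Saleh.

Bianchi, Greco, Brennan, Castillo, Marchetti, Novak, Salazar, Sato, Saleh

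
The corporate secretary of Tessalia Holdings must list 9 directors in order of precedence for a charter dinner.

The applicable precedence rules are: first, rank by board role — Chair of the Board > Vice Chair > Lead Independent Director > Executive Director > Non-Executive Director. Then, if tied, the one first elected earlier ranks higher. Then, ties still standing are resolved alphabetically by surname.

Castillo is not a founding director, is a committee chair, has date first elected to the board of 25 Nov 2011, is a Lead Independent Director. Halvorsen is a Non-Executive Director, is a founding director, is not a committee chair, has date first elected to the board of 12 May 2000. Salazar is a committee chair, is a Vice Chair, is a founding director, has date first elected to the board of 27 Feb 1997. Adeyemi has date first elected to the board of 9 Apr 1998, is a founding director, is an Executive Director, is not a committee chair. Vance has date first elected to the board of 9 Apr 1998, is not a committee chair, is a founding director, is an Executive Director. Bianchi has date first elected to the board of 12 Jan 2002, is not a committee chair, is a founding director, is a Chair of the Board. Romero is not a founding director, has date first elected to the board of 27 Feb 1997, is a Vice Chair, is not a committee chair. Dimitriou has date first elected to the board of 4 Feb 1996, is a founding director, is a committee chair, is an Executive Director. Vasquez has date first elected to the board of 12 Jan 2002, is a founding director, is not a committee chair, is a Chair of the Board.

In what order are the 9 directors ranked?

By board role: Bianchi and Vasquez (Chair of the Board); then Romero and Salazar (Vice Chair); then Castillo (Lead Independent Director); then Dimitriou, Adeyemi and Vance (Executive Director); then Halvorsen (Non-Executive Director).
Bianchi and Vasquez both have date first elected to the board 12 Jan 2002, so the next rule applies.
Among Bianchi and Vasquez, alphabetically by surname: Bianchi before Vasquez.
Romero and Salazar both have date first elected to the board 27 Feb 1997, so the next rule applies.
Among Romero and Salazar, alphabetically by surname: Romero before Salazar.
Among Dimitriou, Adeyemi and Vance, by date first elected to the board (earlier first): Dimitriou (4 Feb 1996) before Adeyemi and Vance (9 Apr 1998).
Among Adeyemi and Vance, alphabetically by surname: Adeyemi before Vance.
Full order: Bianchi, Vasquez, Romero, Salazar, Castillo, Dimitriou, Adeyemi, Vance, Halvorsen.

Bianchi, Vasquez, Romero, Salazar, Castillo, Dimitriou, Adeyemi, Vance, Halvorsen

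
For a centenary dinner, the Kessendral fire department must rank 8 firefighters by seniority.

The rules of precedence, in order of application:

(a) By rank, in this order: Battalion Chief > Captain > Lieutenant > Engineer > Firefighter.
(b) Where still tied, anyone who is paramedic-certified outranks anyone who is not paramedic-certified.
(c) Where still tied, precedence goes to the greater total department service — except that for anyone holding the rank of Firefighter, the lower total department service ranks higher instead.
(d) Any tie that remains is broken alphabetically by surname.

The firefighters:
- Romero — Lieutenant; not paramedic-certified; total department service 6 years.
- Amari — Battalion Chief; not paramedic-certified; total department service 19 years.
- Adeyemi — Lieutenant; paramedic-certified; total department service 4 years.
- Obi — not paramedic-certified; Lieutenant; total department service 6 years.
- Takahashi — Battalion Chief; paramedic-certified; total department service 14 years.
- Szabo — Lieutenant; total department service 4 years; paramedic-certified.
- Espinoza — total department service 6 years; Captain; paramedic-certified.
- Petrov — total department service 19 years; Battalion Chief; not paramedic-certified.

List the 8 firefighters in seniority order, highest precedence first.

Takahashi, Amari, Petrov, Espinoza, Adeyemi, Szabo, Obi, Romero

By rank: Takahashi, Amari and Petrov (Battalion Chief); then Espinoza (Captain); then Adeyemi, Szabo, Obi and Romero (Lieutenant).
Among Takahashi, Amari and Petrov, paramedic-certified before not paramedic-certified: Takahashi (paramedic-certified) before Amari and Petrov (not paramedic-certified).
Amari and Petrov both have total department service 19 years, so the next rule applies.
Among Amari and Petrov, alphabetically by surname: Amari before Petrov.
Among Adeyemi, Szabo, Obi and Romero, paramedic-certified before not paramedic-certified: Adeyemi and Szabo (paramedic-certified) before Obi and Romero (not paramedic-certified).
Adeyemi and Szabo both have total department service 4 years, so the next rule applies.
Among Adeyemi and Szabo, alphabetically by surname: Adeyemi before Szabo.
Obi and Romero both have total department service 6 years, so the next rule applies.
Among Obi and Romero, alphabetically by surname: Obi before Romero.
Full order: Takahashi, Amari, Petrov, Espinoza, Adeyemi, Szabo, Obi, Romero.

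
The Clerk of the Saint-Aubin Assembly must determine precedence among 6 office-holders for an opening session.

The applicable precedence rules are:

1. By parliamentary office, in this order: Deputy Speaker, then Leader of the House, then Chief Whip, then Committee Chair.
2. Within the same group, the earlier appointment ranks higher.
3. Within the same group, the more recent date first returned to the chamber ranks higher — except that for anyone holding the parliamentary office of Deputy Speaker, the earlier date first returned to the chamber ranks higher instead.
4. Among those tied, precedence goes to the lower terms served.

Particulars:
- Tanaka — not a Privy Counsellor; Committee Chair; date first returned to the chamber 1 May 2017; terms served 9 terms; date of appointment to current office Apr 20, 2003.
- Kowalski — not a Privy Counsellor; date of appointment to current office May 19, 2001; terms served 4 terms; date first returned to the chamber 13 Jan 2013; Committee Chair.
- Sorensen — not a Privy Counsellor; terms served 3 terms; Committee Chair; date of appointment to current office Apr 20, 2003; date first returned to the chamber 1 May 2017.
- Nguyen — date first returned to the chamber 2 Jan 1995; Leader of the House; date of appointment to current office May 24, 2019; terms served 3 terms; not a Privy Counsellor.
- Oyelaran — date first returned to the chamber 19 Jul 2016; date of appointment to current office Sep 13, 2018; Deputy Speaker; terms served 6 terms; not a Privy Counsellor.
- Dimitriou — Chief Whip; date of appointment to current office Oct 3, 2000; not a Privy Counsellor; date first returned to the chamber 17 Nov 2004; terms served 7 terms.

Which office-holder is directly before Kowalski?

Dimitriou

By parliamentary office: Oyelaran (Deputy Speaker); then Nguyen (Leader of the House); then Dimitriou (Chief Whip); then Kowalski, Sorensen and Tanaka (Committee Chair).
Among Kowalski, Sorensen and Tanaka, by date of appointment to current office (earlier first): Kowalski (May 19, 2001) before Sorensen and Tanaka (Apr 20, 2003).
Sorensen and Tanaka both have date first returned to the chamber 1 May 2017, so the next rule applies.
Among Sorensen and Tanaka, by terms served (lower first): Sorensen (3 terms) before Tanaka (9 terms).
Order: Oyelaran, Nguyen, Dimitriou, Kowalski, Sorensen, Tanaka.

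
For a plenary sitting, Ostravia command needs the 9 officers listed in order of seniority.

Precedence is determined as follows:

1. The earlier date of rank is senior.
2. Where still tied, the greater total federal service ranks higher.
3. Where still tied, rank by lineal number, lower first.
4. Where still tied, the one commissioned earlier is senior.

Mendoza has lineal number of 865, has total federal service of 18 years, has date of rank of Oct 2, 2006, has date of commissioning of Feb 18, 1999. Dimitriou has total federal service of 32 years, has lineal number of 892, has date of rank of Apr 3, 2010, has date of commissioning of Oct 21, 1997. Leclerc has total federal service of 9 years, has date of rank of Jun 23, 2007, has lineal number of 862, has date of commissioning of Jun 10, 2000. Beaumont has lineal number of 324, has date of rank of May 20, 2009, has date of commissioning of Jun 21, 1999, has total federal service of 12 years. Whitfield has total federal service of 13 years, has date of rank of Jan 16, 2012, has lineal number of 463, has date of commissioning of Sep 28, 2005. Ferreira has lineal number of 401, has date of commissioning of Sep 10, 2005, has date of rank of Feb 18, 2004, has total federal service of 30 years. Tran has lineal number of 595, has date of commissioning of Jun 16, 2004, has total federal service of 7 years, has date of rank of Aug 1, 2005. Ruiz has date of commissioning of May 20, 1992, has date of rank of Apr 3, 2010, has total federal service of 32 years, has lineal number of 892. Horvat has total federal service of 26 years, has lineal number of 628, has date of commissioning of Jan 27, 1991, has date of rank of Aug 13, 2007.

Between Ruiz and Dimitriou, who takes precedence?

Ruiz

By date of rank (earlier first): Ferreira (Feb 18, 2004); then Tran (Aug 1, 2005); then Mendoza (Oct 2, 2006); then Leclerc (Jun 23, 2007); then Horvat (Aug 13, 2007); then Beaumont (May 20, 2009); then Ruiz and Dimitriou (both Apr 3, 2010); then Whitfield (Jan 16, 2012).
Ruiz and Dimitriou both have total federal service 32 years, so the next rule applies.
Ruiz and Dimitriou both have lineal number 892, so the next rule applies.
Among Ruiz and Dimitriou, by date of commissioning (earlier first): Ruiz (May 20, 1992) before Dimitriou (Oct 21, 1997).
So Ruiz takes precedence.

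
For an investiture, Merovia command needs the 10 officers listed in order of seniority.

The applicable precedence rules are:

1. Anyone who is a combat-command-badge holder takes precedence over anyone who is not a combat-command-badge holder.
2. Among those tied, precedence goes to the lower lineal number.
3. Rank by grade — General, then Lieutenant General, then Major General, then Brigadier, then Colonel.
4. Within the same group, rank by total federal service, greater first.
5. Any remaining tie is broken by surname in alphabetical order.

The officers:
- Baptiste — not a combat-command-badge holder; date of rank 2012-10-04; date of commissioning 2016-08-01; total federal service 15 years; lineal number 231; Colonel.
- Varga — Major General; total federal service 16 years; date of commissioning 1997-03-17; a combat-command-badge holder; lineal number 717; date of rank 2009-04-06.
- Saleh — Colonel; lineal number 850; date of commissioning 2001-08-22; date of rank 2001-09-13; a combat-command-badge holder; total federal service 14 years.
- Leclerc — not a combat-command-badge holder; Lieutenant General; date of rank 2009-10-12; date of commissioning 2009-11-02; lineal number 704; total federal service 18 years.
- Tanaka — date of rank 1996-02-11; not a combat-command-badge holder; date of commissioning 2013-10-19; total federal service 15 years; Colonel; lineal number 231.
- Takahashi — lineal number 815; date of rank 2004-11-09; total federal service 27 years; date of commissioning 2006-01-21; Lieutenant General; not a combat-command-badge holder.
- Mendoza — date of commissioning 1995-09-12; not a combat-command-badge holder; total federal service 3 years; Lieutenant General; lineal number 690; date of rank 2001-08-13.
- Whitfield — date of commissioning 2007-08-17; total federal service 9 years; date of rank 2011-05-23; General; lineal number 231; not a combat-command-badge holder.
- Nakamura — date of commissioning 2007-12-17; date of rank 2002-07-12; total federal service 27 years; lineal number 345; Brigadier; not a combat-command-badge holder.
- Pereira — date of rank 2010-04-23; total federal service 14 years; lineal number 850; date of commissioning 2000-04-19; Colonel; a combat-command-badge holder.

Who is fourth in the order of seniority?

By the first rule: Varga, Pereira and Saleh (each a combat-command-badge holder); then Whitfield, Baptiste, Tanaka, Nakamura, Mendoza, Leclerc and Takahashi (each not a combat-command-badge holder).
Among Varga, Pereira and Saleh, by lineal number (lower first): Varga (717) before Pereira and Saleh (850).
Pereira and Saleh are each Colonel, so the next rule applies.
Pereira and Saleh both have total federal service 14 years, so the next rule applies.
Among Pereira and Saleh, alphabetically by surname: Pereira before Saleh.
Among Whitfield, Baptiste, Tanaka, Nakamura, Mendoza, Leclerc and Takahashi, by lineal number (lower first): Whitfield, Baptiste and Tanaka (231) before Nakamura (345) before Mendoza (690) before Leclerc (704) before Takahashi (815).
Among Whitfield, Baptiste and Tanaka, by grade: Whitfield (General) before Baptiste and Tanaka (Colonel).
Baptiste and Tanaka both have total federal service 15 years, so the next rule applies.
Among Baptiste and Tanaka, alphabetically by surname: Baptiste before Tanaka.
Order: Varga, Pereira, Saleh, Whitfield, Baptiste, Tanaka, Nakamura, Mendoza, Leclerc, Takahashi.

Whitfield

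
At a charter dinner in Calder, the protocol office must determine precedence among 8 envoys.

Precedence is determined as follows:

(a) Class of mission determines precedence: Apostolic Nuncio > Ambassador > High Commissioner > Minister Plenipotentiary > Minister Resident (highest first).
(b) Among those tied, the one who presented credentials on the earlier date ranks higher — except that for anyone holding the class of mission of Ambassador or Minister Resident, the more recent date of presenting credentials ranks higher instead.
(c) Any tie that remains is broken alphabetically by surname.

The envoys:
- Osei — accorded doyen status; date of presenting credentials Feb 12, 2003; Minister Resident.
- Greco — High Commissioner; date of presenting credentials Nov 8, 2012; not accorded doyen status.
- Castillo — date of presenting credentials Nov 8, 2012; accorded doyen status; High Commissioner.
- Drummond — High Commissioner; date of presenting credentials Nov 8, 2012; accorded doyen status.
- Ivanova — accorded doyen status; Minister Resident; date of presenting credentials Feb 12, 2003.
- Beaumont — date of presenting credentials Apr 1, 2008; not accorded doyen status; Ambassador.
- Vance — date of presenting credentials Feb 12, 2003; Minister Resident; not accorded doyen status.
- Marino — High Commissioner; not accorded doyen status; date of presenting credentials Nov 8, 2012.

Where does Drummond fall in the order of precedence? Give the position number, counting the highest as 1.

By class of mission: Beaumont (Ambassador); then Castillo, Drummond, Greco and Marino (High Commissioner); then Ivanova, Osei and Vance (Minister Resident).
Castillo, Drummond, Greco and Marino all have date of presenting credentials Nov 8, 2012, so the next rule applies.
Among Castillo, Drummond, Greco and Marino, alphabetically by surname: Castillo before Drummond before Greco before Marino.
Ivanova, Osei and Vance all have date of presenting credentials Feb 12, 2003, so the next rule applies.
Among Ivanova, Osei and Vance, alphabetically by surname: Ivanova before Osei before Vance.
Order: Beaumont, Castillo, Drummond, Greco, Marino, Ivanova, Osei, Vance. So position 3.

3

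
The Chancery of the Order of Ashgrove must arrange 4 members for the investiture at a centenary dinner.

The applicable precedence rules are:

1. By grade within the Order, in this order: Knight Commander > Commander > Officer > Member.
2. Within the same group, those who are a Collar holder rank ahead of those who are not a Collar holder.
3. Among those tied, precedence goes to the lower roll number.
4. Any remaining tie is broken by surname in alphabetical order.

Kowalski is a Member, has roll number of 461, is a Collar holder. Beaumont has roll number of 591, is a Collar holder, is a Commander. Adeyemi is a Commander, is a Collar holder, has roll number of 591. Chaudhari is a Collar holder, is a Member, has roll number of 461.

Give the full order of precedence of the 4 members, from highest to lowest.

Adeyemi, Beaumont, Chaudhari, Kowalski

By grade within the Order: Adeyemi and Beaumont (Commander); then Chaudhari and Kowalski (Member).
Adeyemi and Beaumont are each a Collar holder, so the next rule applies.
Adeyemi and Beaumont both have roll number 591, so the next rule applies.
Among Adeyemi and Beaumont, alphabetically by surname: Adeyemi before Beaumont.
Chaudhari and Kowalski are each a Collar holder, so the next rule applies.
Chaudhari and Kowalski both have roll number 461, so the next rule applies.
Among Chaudhari and Kowalski, alphabetically by surname: Chaudhari before Kowalski.
Full order: Adeyemi, Beaumont, Chaudhari, Kowalski.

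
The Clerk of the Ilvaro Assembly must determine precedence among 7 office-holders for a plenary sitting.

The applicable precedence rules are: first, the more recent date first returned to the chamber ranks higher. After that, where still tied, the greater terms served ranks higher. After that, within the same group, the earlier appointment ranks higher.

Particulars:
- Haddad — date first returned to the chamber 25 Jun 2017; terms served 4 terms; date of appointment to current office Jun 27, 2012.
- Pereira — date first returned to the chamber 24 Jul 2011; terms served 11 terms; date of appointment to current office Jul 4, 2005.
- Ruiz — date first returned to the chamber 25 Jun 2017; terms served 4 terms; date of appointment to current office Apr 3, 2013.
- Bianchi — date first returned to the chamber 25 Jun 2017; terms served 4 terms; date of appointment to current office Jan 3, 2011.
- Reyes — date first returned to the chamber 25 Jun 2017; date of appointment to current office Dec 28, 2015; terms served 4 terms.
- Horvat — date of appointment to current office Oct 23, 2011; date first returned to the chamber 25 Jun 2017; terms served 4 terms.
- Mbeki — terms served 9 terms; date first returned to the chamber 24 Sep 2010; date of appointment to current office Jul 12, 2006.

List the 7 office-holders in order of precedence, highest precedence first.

Bianchi, Horvat, Haddad, Ruiz, Reyes, Pereira, Mbeki

By date first returned to the chamber (later first): Bianchi, Horvat, Haddad, Ruiz and Reyes (each 25 Jun 2017); then Pereira (24 Jul 2011); then Mbeki (24 Sep 2010).
Bianchi, Horvat, Haddad, Ruiz and Reyes all have terms served 4 terms, so the next rule applies.
Among Bianchi, Horvat, Haddad, Ruiz and Reyes, by date of appointment to current office (earlier first): Bianchi (Jan 3, 2011) before Horvat (Oct 23, 2011) before Haddad (Jun 27, 2012) before Ruiz (Apr 3, 2013) before Reyes (Dec 28, 2015).
Full order: Bianchi, Horvat, Haddad, Ruiz, Reyes, Pereira, Mbeki.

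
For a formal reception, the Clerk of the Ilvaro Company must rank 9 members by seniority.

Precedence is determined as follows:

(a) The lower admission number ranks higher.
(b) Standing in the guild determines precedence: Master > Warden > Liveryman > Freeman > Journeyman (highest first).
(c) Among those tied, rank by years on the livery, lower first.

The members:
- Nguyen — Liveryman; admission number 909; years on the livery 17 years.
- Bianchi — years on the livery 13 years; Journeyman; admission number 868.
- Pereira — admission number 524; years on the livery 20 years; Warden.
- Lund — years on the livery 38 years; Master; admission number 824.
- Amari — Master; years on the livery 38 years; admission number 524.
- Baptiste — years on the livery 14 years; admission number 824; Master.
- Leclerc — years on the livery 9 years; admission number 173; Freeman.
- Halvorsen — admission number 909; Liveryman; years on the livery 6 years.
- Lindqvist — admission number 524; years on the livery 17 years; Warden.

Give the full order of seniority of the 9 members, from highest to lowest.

Leclerc, Amari, Lindqvist, Pereira, Baptiste, Lund, Bianchi, Halvorsen, Nguyen

By admission number (lower first): Leclerc (173); then Amari, Lindqvist and Pereira (each 524); then Baptiste and Lund (both 824); then Bianchi (868); then Halvorsen and Nguyen (both 909).
Among Amari, Lindqvist and Pereira, by standing in the guild: Amari (Master) before Lindqvist and Pereira (Warden).
Among Lindqvist and Pereira, by years on the livery (lower first): Lindqvist (17 years) before Pereira (20 years).
Baptiste and Lund are each Master, so the next rule applies.
Among Baptiste and Lund, by years on the livery (lower first): Baptiste (14 years) before Lund (38 years).
Halvorsen and Nguyen are each Liveryman, so the next rule applies.
Among Halvorsen and Nguyen, by years on the livery (lower first): Halvorsen (6 years) before Nguyen (17 years).
Full order: Leclerc, Amari, Lindqvist, Pereira, Baptiste, Lund, Bianchi, Halvorsen, Nguyen.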